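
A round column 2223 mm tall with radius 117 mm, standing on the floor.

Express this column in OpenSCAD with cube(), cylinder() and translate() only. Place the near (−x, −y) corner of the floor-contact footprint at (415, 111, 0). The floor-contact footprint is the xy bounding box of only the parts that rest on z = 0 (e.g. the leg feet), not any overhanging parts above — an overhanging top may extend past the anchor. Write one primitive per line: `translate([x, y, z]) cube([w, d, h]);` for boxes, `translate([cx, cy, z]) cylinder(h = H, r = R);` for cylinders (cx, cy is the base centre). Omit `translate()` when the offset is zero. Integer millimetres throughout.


translate([532, 228, 0]) cylinder(h = 2223, r = 117);


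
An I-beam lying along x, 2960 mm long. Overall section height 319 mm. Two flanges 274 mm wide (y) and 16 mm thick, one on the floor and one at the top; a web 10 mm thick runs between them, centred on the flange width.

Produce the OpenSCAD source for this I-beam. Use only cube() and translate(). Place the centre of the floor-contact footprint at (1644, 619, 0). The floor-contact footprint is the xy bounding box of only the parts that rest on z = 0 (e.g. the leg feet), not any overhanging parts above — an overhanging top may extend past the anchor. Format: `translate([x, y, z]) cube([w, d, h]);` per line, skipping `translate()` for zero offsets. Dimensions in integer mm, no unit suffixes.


translate([164, 482, 0]) cube([2960, 274, 16]);
translate([164, 614, 16]) cube([2960, 10, 287]);
translate([164, 482, 303]) cube([2960, 274, 16]);


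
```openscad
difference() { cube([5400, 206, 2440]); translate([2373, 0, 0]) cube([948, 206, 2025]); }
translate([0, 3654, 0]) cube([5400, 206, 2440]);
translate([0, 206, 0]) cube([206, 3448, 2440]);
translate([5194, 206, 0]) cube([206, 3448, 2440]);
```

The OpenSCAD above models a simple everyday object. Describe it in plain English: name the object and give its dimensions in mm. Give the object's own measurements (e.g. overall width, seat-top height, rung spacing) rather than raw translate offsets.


A single room: four walls, each 2440 mm tall and 206 mm thick, enclosing an outside footprint 5400×3860 mm (x × y), no floor or roof. The front and back walls (−y and +y sides) run the full x-width; the side walls fit between their inner faces. A door opening 948 mm wide and 2025 mm tall is cut through the front wall from the floor up, its −x edge 2373 mm from the wall's −x end.


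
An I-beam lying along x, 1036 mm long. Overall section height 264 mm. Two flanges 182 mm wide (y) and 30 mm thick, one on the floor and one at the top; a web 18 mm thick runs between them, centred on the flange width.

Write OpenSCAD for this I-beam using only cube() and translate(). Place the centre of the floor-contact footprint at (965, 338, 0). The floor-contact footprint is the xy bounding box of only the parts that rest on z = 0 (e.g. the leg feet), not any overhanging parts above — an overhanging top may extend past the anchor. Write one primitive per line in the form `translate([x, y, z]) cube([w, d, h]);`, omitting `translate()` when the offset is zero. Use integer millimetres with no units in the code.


translate([447, 247, 0]) cube([1036, 182, 30]);
translate([447, 329, 30]) cube([1036, 18, 204]);
translate([447, 247, 234]) cube([1036, 182, 30]);


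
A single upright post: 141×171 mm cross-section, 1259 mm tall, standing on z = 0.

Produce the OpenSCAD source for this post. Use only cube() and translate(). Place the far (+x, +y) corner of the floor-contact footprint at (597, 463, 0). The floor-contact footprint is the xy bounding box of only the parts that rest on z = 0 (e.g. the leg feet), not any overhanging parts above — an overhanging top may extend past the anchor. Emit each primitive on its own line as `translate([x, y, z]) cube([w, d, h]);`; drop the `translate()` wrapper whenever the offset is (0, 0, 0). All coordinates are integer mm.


translate([456, 292, 0]) cube([141, 171, 1259]);


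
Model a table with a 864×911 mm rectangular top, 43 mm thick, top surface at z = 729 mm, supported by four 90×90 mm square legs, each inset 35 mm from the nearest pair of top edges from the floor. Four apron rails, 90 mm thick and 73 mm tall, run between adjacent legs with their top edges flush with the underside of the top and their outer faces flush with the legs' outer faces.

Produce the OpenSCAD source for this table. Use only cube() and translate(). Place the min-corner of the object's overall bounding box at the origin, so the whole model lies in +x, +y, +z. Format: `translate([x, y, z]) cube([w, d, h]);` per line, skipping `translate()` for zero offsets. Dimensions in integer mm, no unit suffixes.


translate([0, 0, 686]) cube([864, 911, 43]);
translate([35, 35, 0]) cube([90, 90, 686]);
translate([739, 35, 0]) cube([90, 90, 686]);
translate([35, 786, 0]) cube([90, 90, 686]);
translate([739, 786, 0]) cube([90, 90, 686]);
translate([125, 35, 613]) cube([614, 90, 73]);
translate([125, 786, 613]) cube([614, 90, 73]);
translate([35, 125, 613]) cube([90, 661, 73]);
translate([739, 125, 613]) cube([90, 661, 73]);


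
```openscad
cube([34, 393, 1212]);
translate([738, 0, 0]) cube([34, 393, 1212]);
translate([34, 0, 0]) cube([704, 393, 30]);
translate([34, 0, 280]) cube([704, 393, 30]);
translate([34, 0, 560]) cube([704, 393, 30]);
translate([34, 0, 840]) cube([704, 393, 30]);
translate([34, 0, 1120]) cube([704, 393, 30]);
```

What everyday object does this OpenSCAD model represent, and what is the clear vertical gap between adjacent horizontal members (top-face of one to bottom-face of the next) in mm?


A bookshelf. The clear shelf gap is 250 mm.

Two tall side panels with 5 horizontal boards between them — a bookshelf. The first two shelf undersides are at z = 0 and z = 280; with shelf thickness 30, the clear gap is 280 − 0 − 30 = 250 mm.


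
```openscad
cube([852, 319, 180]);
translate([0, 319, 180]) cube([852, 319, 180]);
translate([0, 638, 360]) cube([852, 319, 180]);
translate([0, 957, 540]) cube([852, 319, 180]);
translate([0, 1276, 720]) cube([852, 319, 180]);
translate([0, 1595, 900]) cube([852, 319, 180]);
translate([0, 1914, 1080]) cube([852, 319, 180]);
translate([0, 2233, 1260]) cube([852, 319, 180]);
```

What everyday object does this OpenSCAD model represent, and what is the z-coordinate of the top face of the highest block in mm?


A staircase. The total rise is 1440 mm.

8 identical blocks, each offset up and back from the previous — a staircase. Each step is 180 mm tall and there are 8 of them, so the total rise is 8 × 180 = 1440 mm.


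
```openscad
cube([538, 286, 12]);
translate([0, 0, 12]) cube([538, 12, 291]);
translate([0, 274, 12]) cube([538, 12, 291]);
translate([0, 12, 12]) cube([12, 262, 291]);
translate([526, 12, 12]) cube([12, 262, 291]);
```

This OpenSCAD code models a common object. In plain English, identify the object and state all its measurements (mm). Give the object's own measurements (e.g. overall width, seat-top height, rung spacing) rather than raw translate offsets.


An open-topped rectangular box: outside dimensions 538×286×303 mm, with a uniform wall and base thickness of 12 mm. The base is a full 538×286 slab on the floor; four walls sit on top of the base. The front and back walls (the −y and +y sides) span the full width; the two side walls fit between them.


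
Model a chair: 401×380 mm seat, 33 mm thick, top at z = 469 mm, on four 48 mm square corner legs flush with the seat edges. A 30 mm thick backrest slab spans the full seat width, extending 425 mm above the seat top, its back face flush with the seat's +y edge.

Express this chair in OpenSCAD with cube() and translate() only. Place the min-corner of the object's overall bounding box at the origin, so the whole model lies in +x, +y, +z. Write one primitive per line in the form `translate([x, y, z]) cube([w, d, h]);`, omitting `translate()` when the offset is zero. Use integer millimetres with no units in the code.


translate([0, 0, 436]) cube([401, 380, 33]);
cube([48, 48, 436]);
translate([353, 0, 0]) cube([48, 48, 436]);
translate([0, 332, 0]) cube([48, 48, 436]);
translate([353, 332, 0]) cube([48, 48, 436]);
translate([0, 350, 469]) cube([401, 30, 425]);


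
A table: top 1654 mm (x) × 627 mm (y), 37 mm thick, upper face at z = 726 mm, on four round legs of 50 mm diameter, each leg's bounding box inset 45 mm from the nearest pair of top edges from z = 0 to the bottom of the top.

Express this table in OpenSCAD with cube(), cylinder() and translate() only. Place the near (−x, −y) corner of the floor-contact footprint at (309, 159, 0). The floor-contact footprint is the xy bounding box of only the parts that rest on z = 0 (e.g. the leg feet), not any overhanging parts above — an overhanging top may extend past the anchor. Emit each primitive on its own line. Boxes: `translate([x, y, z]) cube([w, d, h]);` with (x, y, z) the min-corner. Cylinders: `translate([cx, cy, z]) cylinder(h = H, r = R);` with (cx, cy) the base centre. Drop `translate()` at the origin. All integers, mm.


translate([264, 114, 689]) cube([1654, 627, 37]);
translate([334, 184, 0]) cylinder(h = 689, r = 25);
translate([1848, 184, 0]) cylinder(h = 689, r = 25);
translate([334, 671, 0]) cylinder(h = 689, r = 25);
translate([1848, 671, 0]) cylinder(h = 689, r = 25);


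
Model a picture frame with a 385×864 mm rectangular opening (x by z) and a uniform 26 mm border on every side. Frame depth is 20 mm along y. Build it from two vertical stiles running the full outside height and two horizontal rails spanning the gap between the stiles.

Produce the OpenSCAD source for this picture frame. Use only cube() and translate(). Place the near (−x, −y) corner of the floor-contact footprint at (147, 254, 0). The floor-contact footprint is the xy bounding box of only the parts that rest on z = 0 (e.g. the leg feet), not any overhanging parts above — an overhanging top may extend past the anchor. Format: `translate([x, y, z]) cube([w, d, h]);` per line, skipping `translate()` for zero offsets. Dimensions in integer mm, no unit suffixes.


translate([147, 254, 0]) cube([26, 20, 916]);
translate([558, 254, 0]) cube([26, 20, 916]);
translate([173, 254, 0]) cube([385, 20, 26]);
translate([173, 254, 890]) cube([385, 20, 26]);


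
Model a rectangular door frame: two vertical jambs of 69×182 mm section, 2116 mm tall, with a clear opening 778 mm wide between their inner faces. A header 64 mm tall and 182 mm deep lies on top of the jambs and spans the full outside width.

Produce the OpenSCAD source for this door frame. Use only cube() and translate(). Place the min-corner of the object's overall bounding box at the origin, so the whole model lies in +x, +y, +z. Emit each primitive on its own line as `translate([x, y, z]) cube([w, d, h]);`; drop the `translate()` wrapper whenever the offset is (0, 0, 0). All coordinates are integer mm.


cube([69, 182, 2116]);
translate([847, 0, 0]) cube([69, 182, 2116]);
translate([0, 0, 2116]) cube([916, 182, 64]);


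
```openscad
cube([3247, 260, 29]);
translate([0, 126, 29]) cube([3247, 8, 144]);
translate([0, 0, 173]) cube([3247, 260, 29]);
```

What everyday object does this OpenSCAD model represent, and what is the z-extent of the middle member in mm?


An I-beam. The web height is 144 mm.

Two wide flanges with a thin centred web — an I-beam. Overall 202 mm minus two 29 mm flanges gives a web of 202 − 2·29 = 144 mm.


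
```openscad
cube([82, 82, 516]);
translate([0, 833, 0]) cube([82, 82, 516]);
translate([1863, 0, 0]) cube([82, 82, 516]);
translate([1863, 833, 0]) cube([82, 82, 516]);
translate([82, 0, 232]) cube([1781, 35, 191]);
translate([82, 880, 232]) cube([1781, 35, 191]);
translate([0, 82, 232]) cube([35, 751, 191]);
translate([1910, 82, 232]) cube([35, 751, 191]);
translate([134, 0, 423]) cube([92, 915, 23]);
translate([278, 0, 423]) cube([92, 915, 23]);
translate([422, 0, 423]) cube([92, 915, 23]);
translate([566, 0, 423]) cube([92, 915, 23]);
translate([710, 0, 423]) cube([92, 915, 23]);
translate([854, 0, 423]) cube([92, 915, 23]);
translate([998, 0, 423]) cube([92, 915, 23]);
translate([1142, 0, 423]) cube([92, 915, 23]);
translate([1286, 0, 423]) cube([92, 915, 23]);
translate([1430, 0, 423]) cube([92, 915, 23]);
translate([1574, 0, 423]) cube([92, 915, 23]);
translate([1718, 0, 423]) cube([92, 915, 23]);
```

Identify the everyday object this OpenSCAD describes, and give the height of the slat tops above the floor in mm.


A bed frame. The slat-top height is 446 mm.

Four posts, four rails, and a row of slats — a bed frame. Slats sit on the rails at z = 232 + 191 = 423; with slat thickness 23, the top is 446 mm.


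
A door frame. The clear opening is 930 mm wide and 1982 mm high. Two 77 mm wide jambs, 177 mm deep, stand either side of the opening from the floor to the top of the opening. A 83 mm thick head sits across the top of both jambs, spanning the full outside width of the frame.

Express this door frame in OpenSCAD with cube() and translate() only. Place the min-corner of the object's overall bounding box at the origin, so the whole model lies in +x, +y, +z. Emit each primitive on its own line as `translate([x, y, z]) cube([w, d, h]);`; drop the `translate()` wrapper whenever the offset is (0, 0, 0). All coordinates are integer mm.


cube([77, 177, 1982]);
translate([1007, 0, 0]) cube([77, 177, 1982]);
translate([0, 0, 1982]) cube([1084, 177, 83]);


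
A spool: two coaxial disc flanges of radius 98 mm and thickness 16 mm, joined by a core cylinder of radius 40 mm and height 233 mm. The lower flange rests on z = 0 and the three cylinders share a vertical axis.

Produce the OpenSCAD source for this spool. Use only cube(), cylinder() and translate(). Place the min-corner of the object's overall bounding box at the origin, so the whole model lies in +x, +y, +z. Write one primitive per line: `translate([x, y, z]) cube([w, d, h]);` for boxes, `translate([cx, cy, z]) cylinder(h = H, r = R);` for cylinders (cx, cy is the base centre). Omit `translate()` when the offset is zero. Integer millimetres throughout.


translate([98, 98, 0]) cylinder(h = 16, r = 98);
translate([98, 98, 16]) cylinder(h = 233, r = 40);
translate([98, 98, 249]) cylinder(h = 16, r = 98);


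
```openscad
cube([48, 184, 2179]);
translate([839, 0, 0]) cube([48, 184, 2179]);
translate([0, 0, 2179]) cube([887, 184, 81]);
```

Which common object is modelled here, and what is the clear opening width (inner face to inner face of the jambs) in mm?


A door frame. The clear opening width is 791 mm.

Two 2179 mm tall posts with a header on top — a door frame. The left jamb is 48 mm wide at x = 0; the right jamb starts at x = 839. The clear opening is 839 − 48 = 791 mm.


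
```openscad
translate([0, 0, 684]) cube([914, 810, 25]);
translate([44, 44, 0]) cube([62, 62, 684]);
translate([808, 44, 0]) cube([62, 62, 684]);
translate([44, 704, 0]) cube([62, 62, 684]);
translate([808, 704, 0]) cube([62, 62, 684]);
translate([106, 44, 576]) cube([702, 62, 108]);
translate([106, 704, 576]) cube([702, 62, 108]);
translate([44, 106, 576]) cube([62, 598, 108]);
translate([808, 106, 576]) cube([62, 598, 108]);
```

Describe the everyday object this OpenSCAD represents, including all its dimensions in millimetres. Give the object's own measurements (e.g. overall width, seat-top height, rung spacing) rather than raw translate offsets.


A rectangular dining table. The top is 914×810×25 mm with its upper surface at z = 709 mm. It stands on four 62×62 mm square legs, each inset 44 mm from the nearest pair of top edges, running from the floor to the underside of the top. Four apron rails, 62 mm thick and 108 mm tall, run between adjacent legs with their top edges flush with the underside of the top and their outer faces flush with the legs' outer faces.


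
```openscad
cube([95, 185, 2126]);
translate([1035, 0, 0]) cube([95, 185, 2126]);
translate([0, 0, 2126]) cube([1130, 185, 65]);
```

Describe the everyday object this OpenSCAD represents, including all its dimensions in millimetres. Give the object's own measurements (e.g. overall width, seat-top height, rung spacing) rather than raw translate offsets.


A door frame. The clear opening is 940 mm wide and 2126 mm high. Two 95 mm wide jambs, 185 mm deep, stand either side of the opening from the floor to the top of the opening. A 65 mm thick head sits across the top of both jambs, spanning the full outside width of the frame.


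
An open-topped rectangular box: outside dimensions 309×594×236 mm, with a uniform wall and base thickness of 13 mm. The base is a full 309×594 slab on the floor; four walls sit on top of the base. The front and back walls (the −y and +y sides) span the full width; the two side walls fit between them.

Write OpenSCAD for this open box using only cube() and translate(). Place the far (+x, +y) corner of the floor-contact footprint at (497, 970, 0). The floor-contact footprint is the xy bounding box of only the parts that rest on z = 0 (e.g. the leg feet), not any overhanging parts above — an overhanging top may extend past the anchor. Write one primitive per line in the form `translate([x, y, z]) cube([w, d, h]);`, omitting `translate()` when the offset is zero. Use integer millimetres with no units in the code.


translate([188, 376, 0]) cube([309, 594, 13]);
translate([188, 376, 13]) cube([309, 13, 223]);
translate([188, 957, 13]) cube([309, 13, 223]);
translate([188, 389, 13]) cube([13, 568, 223]);
translate([484, 389, 13]) cube([13, 568, 223]);


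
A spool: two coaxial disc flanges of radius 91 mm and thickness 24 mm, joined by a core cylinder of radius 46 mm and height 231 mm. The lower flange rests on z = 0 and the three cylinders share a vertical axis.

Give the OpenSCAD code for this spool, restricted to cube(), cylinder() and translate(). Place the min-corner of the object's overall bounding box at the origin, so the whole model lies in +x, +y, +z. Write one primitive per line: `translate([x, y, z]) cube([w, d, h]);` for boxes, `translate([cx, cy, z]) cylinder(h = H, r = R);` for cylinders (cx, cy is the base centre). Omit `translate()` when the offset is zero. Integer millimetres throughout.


translate([91, 91, 0]) cylinder(h = 24, r = 91);
translate([91, 91, 24]) cylinder(h = 231, r = 46);
translate([91, 91, 255]) cylinder(h = 24, r = 91);


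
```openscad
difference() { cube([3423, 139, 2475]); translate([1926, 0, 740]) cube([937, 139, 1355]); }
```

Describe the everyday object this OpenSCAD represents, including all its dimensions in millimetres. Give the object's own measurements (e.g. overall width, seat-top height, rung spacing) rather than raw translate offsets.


A wall 3423 mm long (x), 139 mm thick (y), 2475 mm tall, with a rectangular window opening cut through it. The opening is 937 mm wide and 1355 mm tall; its sill is at z = 740 mm and its near (−x) edge is 1926 mm from the wall's −x end. The opening passes through the full wall thickness.


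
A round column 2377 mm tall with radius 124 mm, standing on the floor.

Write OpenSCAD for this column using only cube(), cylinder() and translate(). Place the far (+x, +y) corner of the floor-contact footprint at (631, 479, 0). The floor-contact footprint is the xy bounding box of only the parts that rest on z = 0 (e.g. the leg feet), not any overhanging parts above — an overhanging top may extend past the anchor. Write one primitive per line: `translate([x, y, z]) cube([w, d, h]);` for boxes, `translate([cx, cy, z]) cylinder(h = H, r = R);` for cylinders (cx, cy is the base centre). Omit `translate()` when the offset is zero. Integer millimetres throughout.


translate([507, 355, 0]) cylinder(h = 2377, r = 124);


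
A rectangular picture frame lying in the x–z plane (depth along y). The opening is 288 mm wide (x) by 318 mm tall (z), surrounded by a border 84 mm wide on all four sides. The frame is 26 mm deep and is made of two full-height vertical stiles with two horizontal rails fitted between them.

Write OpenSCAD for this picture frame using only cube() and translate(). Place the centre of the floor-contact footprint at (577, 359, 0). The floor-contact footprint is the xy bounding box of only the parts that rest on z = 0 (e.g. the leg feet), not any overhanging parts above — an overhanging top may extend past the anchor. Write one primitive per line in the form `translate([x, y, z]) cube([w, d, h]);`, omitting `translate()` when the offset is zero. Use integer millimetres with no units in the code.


translate([349, 346, 0]) cube([84, 26, 486]);
translate([721, 346, 0]) cube([84, 26, 486]);
translate([433, 346, 0]) cube([288, 26, 84]);
translate([433, 346, 402]) cube([288, 26, 84]);


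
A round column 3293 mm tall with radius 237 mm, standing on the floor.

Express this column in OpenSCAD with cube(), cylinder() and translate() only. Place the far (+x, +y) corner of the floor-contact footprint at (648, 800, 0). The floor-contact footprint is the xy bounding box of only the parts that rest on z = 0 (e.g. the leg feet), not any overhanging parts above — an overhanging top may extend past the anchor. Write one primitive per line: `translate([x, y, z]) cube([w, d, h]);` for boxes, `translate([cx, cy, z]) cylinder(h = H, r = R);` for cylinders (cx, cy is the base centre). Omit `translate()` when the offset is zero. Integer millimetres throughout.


translate([411, 563, 0]) cylinder(h = 3293, r = 237);


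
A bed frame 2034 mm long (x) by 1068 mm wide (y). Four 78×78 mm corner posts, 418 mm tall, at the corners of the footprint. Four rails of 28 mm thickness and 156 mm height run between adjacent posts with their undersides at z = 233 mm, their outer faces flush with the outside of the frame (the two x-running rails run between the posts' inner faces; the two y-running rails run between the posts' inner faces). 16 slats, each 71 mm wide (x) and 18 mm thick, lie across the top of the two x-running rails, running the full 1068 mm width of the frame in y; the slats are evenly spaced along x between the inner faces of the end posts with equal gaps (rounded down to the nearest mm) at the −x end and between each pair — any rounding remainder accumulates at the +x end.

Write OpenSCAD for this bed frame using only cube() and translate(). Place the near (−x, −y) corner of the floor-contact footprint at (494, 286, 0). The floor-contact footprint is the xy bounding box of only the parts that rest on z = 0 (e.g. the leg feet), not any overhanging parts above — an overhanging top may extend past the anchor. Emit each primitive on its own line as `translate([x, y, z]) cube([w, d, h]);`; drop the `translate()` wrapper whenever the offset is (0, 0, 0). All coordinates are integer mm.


// slat z = rail_z + rail_h = 233 + 156 = 389
// slat gap = ⌊(1878 − 16·71) / 17⌋ = 43
translate([494, 286, 0]) cube([78, 78, 418]);
translate([494, 1276, 0]) cube([78, 78, 418]);
translate([2450, 286, 0]) cube([78, 78, 418]);
translate([2450, 1276, 0]) cube([78, 78, 418]);
translate([572, 286, 233]) cube([1878, 28, 156]);
translate([572, 1326, 233]) cube([1878, 28, 156]);
translate([494, 364, 233]) cube([28, 912, 156]);
translate([2500, 364, 233]) cube([28, 912, 156]);
translate([615, 286, 389]) cube([71, 1068, 18]);
translate([729, 286, 389]) cube([71, 1068, 18]);
translate([843, 286, 389]) cube([71, 1068, 18]);
translate([957, 286, 389]) cube([71, 1068, 18]);
translate([1071, 286, 389]) cube([71, 1068, 18]);
translate([1185, 286, 389]) cube([71, 1068, 18]);
translate([1299, 286, 389]) cube([71, 1068, 18]);
translate([1413, 286, 389]) cube([71, 1068, 18]);
translate([1527, 286, 389]) cube([71, 1068, 18]);
translate([1641, 286, 389]) cube([71, 1068, 18]);
translate([1755, 286, 389]) cube([71, 1068, 18]);
translate([1869, 286, 389]) cube([71, 1068, 18]);
translate([1983, 286, 389]) cube([71, 1068, 18]);
translate([2097, 286, 389]) cube([71, 1068, 18]);
translate([2211, 286, 389]) cube([71, 1068, 18]);
translate([2325, 286, 389]) cube([71, 1068, 18]);


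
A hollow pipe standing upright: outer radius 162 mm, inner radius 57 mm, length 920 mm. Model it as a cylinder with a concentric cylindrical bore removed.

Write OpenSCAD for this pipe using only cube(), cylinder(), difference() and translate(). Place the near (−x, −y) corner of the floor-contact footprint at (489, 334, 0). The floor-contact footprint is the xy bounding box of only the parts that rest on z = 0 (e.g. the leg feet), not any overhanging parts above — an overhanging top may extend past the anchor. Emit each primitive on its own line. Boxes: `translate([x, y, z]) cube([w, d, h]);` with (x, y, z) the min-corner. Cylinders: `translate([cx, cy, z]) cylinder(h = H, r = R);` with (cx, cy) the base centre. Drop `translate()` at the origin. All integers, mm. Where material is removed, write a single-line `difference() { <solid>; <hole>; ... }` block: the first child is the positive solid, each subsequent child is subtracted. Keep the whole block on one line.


difference() { translate([651, 496, 0]) cylinder(h = 920, r = 162); translate([651, 496, 0]) cylinder(h = 920, r = 57); }


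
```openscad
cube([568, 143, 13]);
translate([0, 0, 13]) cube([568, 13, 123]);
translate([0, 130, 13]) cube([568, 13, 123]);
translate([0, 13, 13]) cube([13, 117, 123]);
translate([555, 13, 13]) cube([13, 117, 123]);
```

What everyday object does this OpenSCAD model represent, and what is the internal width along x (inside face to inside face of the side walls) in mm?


An open box. The internal width is 542 mm.

A 568×143 base slab with four walls standing on it — an open box. The base is 568 mm wide and the walls are 13 mm thick, so the internal width is 568 − 2 × 13 = 542 mm.


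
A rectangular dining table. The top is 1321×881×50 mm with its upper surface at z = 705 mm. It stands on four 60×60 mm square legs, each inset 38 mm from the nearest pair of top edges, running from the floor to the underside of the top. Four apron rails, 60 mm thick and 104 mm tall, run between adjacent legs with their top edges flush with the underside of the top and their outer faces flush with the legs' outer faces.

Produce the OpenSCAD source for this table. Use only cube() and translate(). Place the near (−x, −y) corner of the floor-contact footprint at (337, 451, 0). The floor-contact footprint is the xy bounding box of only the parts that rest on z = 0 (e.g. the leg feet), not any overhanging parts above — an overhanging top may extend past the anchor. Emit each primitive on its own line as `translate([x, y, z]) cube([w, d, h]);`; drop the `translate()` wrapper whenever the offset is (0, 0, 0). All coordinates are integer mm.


translate([299, 413, 655]) cube([1321, 881, 50]);
translate([337, 451, 0]) cube([60, 60, 655]);
translate([1522, 451, 0]) cube([60, 60, 655]);
translate([337, 1196, 0]) cube([60, 60, 655]);
translate([1522, 1196, 0]) cube([60, 60, 655]);
translate([397, 451, 551]) cube([1125, 60, 104]);
translate([397, 1196, 551]) cube([1125, 60, 104]);
translate([337, 511, 551]) cube([60, 685, 104]);
translate([1522, 511, 551]) cube([60, 685, 104]);


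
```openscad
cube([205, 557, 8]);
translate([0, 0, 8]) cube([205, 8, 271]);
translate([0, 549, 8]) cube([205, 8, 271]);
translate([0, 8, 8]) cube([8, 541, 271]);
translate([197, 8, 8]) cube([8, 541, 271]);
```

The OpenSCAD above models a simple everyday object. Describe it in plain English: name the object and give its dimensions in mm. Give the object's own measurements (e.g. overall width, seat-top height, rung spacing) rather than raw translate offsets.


An open-topped rectangular box: outside dimensions 205×557×279 mm, with a uniform wall and base thickness of 8 mm. The base is a full 205×557 slab on the floor; four walls sit on top of the base. The front and back walls (the −y and +y sides) span the full width; the two side walls fit between them.


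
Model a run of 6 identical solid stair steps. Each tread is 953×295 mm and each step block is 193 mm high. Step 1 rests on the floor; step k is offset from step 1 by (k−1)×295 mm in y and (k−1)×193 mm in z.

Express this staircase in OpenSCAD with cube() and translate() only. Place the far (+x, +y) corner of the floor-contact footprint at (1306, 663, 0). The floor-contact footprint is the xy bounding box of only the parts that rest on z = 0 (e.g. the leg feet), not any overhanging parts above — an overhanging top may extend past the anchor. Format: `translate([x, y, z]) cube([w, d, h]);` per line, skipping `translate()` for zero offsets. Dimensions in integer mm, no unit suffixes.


translate([353, 368, 0]) cube([953, 295, 193]);
translate([353, 663, 193]) cube([953, 295, 193]);
translate([353, 958, 386]) cube([953, 295, 193]);
translate([353, 1253, 579]) cube([953, 295, 193]);
translate([353, 1548, 772]) cube([953, 295, 193]);
translate([353, 1843, 965]) cube([953, 295, 193]);


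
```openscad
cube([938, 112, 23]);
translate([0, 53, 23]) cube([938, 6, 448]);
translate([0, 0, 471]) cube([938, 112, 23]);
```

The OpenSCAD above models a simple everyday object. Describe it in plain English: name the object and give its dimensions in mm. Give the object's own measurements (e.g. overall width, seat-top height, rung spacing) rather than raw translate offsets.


An I-beam lying along x, 938 mm long. Overall section height 494 mm. Two flanges 112 mm wide (y) and 23 mm thick, one on the floor and one at the top; a web 6 mm thick runs between them, centred on the flange width.


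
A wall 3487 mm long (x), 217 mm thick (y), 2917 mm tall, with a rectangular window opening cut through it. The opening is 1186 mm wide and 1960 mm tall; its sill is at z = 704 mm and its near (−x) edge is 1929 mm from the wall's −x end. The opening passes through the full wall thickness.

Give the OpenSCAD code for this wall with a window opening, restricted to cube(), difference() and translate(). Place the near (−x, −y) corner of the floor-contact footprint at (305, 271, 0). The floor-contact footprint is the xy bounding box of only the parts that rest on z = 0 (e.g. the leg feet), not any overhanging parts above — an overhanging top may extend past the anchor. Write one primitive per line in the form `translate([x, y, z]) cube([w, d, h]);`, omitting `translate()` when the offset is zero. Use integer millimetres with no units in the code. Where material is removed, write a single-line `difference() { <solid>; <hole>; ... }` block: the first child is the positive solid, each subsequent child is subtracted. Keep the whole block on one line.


difference() { translate([305, 271, 0]) cube([3487, 217, 2917]); translate([2234, 271, 704]) cube([1186, 217, 1960]); }


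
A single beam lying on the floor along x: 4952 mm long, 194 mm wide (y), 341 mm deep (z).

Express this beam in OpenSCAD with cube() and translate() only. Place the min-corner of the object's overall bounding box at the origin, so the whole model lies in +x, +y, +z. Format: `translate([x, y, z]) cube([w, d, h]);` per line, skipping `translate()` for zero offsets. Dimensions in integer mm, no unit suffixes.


cube([4952, 194, 341]);


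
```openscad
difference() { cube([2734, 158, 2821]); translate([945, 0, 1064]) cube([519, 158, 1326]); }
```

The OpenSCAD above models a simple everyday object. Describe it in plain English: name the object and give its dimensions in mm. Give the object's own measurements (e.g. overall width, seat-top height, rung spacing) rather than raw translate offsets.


A wall 2734 mm long (x), 158 mm thick (y), 2821 mm tall, with a rectangular window opening cut through it. The opening is 519 mm wide and 1326 mm tall; its sill is at z = 1064 mm and its near (−x) edge is 945 mm from the wall's −x end. The opening passes through the full wall thickness.


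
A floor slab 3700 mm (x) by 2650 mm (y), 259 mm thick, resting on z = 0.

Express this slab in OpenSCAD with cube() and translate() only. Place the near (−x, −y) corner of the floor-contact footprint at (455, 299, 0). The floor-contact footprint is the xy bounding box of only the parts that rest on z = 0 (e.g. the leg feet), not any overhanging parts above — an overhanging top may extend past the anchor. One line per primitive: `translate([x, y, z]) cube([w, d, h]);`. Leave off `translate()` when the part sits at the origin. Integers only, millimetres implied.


translate([455, 299, 0]) cube([3700, 2650, 259]);


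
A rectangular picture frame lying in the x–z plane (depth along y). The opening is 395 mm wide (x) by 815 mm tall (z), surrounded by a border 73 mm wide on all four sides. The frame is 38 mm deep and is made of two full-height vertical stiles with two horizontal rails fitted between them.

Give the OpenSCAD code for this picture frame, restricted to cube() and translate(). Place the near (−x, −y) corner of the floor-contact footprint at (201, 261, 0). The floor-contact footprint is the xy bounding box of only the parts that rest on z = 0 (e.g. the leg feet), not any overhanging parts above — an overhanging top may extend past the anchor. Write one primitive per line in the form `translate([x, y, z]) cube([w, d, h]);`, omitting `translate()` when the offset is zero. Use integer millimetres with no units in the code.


translate([201, 261, 0]) cube([73, 38, 961]);
translate([669, 261, 0]) cube([73, 38, 961]);
translate([274, 261, 0]) cube([395, 38, 73]);
translate([274, 261, 888]) cube([395, 38, 73]);


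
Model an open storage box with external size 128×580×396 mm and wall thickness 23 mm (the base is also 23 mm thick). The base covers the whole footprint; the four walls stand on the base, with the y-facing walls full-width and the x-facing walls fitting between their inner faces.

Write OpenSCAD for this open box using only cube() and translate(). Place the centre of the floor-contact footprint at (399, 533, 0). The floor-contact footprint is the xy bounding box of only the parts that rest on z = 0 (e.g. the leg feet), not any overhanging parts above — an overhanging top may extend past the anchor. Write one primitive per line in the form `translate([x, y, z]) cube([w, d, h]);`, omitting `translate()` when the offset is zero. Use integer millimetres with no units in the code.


translate([335, 243, 0]) cube([128, 580, 23]);
translate([335, 243, 23]) cube([128, 23, 373]);
translate([335, 800, 23]) cube([128, 23, 373]);
translate([335, 266, 23]) cube([23, 534, 373]);
translate([440, 266, 23]) cube([23, 534, 373]);


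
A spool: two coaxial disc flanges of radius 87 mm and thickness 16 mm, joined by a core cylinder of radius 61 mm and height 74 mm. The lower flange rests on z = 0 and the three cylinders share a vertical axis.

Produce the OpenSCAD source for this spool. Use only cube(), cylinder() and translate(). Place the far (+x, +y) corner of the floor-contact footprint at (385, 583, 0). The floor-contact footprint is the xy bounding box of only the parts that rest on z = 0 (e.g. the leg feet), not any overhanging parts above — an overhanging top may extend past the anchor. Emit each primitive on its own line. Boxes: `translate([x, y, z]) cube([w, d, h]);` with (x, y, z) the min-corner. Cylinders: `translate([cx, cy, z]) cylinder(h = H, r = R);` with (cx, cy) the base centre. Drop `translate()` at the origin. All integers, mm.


translate([298, 496, 0]) cylinder(h = 16, r = 87);
translate([298, 496, 16]) cylinder(h = 74, r = 61);
translate([298, 496, 90]) cylinder(h = 16, r = 87);


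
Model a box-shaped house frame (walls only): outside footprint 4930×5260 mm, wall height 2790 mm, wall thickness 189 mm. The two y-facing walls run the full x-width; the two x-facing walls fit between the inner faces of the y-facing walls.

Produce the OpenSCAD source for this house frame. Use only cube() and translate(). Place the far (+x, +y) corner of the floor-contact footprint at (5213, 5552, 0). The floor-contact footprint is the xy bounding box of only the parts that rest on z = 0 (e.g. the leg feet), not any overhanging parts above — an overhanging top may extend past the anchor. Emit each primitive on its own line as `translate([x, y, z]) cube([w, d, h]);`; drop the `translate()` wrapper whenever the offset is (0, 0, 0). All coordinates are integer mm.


translate([283, 292, 0]) cube([4930, 189, 2790]);
translate([283, 5363, 0]) cube([4930, 189, 2790]);
translate([283, 481, 0]) cube([189, 4882, 2790]);
translate([5024, 481, 0]) cube([189, 4882, 2790]);


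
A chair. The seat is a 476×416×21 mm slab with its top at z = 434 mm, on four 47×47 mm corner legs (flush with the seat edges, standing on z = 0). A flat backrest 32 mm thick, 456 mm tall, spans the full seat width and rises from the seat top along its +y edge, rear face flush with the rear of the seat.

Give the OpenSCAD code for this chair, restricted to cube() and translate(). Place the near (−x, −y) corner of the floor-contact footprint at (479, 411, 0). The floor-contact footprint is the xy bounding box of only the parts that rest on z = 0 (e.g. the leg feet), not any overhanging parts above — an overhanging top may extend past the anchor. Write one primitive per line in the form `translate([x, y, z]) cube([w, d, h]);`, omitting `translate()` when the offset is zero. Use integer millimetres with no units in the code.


translate([479, 411, 413]) cube([476, 416, 21]);
translate([479, 411, 0]) cube([47, 47, 413]);
translate([908, 411, 0]) cube([47, 47, 413]);
translate([479, 780, 0]) cube([47, 47, 413]);
translate([908, 780, 0]) cube([47, 47, 413]);
translate([479, 795, 434]) cube([476, 32, 456]);


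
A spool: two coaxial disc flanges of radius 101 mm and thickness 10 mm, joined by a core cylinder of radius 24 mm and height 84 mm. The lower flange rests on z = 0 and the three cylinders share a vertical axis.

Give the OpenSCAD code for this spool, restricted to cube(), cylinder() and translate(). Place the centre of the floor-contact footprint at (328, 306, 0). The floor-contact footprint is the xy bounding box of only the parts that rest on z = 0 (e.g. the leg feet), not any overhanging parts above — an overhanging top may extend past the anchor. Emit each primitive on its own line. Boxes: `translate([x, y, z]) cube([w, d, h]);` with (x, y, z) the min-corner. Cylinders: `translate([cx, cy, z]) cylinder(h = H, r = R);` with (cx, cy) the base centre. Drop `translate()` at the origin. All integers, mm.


translate([328, 306, 0]) cylinder(h = 10, r = 101);
translate([328, 306, 10]) cylinder(h = 84, r = 24);
translate([328, 306, 94]) cylinder(h = 10, r = 101);


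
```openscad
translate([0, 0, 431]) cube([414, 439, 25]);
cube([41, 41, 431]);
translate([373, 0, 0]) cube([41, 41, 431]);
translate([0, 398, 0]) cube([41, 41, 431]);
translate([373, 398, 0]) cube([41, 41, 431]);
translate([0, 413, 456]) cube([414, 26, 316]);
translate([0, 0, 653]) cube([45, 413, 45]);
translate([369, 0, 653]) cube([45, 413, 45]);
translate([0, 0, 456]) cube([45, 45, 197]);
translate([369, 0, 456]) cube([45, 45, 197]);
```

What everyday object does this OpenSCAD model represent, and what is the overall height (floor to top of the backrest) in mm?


A chair. The overall height is 772 mm.

A slab on four corner posts with a tall panel at the back — a chair. The seat slab sits at z = 431 with thickness 25, and the 316 mm backrest starts at the seat top, so the overall height is 431 + 25 + 316 = 772 mm.


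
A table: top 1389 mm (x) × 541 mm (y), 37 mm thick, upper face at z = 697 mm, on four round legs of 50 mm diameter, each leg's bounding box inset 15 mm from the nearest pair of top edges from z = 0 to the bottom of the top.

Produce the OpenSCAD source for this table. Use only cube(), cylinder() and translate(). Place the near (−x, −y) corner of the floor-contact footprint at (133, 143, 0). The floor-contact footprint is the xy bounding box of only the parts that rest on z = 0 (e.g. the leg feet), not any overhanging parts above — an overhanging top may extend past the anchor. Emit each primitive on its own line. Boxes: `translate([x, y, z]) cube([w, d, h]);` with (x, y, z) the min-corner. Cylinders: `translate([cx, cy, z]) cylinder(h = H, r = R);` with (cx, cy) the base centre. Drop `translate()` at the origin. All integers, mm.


translate([118, 128, 660]) cube([1389, 541, 37]);
translate([158, 168, 0]) cylinder(h = 660, r = 25);
translate([1467, 168, 0]) cylinder(h = 660, r = 25);
translate([158, 629, 0]) cylinder(h = 660, r = 25);
translate([1467, 629, 0]) cylinder(h = 660, r = 25);
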